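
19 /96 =0.20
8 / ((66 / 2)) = 8 / 33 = 0.24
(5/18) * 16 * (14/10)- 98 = -826/9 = -91.78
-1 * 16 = -16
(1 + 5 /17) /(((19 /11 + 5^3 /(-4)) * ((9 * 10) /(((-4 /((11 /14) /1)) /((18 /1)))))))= 1232 /8943615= 0.00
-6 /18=-1 /3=-0.33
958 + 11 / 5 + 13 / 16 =76881 / 80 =961.01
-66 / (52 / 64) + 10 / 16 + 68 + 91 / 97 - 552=-563.67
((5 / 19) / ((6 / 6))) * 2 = 10 / 19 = 0.53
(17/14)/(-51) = -1/42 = -0.02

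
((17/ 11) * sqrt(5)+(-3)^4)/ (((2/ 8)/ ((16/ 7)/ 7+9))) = 31076 * sqrt(5)/ 539+148068/ 49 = 3150.72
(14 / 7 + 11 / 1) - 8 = 5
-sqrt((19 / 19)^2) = -1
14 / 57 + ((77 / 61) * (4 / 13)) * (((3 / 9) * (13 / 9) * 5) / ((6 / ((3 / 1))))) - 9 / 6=-49247 / 62586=-0.79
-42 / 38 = -21 / 19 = -1.11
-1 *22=-22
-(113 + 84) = -197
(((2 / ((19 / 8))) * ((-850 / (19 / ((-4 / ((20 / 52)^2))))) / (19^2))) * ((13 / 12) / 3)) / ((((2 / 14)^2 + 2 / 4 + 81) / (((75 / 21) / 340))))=1230320 / 9370210221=0.00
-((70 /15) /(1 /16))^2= -50176 /9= -5575.11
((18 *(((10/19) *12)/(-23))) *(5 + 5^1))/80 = -270/437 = -0.62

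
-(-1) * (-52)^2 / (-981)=-2704 / 981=-2.76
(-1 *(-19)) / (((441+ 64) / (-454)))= -8626 / 505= -17.08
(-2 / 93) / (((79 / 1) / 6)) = -4 / 2449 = -0.00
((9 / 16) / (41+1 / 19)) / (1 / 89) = 5073 / 4160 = 1.22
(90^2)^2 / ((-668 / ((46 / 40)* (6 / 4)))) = -56588625 / 334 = -169427.02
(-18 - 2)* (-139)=2780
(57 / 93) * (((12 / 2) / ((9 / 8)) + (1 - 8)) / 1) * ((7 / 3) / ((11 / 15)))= -3325 / 1023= -3.25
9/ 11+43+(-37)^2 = 15541/ 11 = 1412.82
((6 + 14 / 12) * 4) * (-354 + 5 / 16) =-243337 / 24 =-10139.04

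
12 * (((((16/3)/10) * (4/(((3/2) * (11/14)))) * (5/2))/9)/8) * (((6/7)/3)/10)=32/1485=0.02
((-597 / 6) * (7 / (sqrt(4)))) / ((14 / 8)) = -199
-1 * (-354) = 354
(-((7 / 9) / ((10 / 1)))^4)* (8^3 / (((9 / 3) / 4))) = -307328 / 12301875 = -0.02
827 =827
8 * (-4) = -32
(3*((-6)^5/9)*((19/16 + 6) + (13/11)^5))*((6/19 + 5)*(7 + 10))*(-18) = 122473418636916/3059969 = 40024398.49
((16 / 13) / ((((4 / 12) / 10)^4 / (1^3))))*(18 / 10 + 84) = 85536000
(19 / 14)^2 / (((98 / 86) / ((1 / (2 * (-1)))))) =-15523 / 19208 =-0.81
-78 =-78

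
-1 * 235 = -235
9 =9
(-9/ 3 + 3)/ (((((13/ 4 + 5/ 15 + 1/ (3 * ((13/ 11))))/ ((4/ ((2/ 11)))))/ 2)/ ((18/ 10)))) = 0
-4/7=-0.57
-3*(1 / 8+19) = -459 / 8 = -57.38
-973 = -973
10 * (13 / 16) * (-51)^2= 169065 / 8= 21133.12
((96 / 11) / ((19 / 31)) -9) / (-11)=-1095 / 2299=-0.48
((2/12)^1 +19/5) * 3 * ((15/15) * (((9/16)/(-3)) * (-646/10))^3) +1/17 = 1840638161807/87040000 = 21147.04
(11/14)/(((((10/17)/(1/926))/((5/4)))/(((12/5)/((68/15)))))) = 99/103712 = 0.00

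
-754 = -754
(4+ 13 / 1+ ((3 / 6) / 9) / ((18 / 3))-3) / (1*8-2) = 2.33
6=6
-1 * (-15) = 15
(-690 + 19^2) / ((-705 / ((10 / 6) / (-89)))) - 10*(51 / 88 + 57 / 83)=-37067809 / 2925252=-12.67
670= 670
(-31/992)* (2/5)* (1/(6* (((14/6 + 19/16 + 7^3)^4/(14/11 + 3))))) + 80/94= 168385631850451837336/197853117424424433785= 0.85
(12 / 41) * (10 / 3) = 40 / 41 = 0.98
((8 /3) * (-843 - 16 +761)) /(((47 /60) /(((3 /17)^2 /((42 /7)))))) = -1.73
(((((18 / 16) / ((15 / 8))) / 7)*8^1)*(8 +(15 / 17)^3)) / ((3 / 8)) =390208 / 24565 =15.88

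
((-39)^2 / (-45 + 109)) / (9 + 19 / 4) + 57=51681 / 880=58.73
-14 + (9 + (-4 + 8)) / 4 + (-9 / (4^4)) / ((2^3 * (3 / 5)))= -22031 / 2048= -10.76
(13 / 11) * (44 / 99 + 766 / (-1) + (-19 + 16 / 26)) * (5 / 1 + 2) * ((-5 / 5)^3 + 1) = 0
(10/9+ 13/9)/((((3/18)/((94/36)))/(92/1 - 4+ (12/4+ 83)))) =62698/9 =6966.44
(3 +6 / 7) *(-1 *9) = -34.71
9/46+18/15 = 321/230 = 1.40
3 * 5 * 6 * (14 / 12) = 105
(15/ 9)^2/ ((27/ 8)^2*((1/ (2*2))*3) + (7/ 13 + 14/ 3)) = 83200/ 411783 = 0.20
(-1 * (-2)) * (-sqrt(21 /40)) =-sqrt(210) /10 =-1.45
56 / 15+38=626 / 15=41.73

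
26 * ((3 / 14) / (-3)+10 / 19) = 1573 / 133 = 11.83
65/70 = 0.93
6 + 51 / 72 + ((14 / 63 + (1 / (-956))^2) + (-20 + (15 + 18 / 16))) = 25133249 / 8225424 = 3.06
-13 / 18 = -0.72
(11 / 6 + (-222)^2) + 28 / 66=49286.26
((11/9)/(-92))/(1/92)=-11/9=-1.22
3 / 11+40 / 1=443 / 11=40.27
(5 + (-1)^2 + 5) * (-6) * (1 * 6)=-396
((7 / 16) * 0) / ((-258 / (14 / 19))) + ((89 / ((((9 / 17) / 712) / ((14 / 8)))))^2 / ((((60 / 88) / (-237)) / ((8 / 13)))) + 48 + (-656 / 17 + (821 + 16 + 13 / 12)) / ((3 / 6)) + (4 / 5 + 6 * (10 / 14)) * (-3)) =-11760631892489239271 / 1253070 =-9385454836911.94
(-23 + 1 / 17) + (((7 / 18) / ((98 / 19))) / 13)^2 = -4185542503 / 182446992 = -22.94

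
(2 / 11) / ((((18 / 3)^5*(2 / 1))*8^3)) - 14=-613122047 / 43794432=-14.00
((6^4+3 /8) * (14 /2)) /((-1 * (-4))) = 72597 /32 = 2268.66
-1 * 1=-1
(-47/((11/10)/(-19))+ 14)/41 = 20.14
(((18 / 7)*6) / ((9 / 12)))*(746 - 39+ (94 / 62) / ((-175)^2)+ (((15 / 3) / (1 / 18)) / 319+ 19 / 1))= 31673521798992 / 2119954375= 14940.66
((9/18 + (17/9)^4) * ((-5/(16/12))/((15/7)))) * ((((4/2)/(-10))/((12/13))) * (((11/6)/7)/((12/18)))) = 24825229/12597120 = 1.97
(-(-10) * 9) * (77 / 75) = 92.40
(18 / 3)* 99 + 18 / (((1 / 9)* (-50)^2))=742581 / 1250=594.06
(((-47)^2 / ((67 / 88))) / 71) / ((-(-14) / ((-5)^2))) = 2429900 / 33299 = 72.97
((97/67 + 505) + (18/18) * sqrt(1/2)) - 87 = sqrt(2)/2 + 28103/67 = 420.15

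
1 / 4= 0.25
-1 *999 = -999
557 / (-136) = -557 / 136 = -4.10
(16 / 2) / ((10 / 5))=4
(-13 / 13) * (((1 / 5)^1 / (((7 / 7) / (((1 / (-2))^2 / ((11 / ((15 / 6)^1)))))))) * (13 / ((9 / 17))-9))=-35 / 198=-0.18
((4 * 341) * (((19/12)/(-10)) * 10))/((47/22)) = -142538/141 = -1010.91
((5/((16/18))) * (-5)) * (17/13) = -3825/104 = -36.78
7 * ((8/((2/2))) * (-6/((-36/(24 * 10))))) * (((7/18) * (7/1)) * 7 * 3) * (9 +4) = 4994080/3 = 1664693.33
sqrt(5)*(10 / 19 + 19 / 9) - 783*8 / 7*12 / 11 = -75168 / 77 + 451*sqrt(5) / 171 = -970.31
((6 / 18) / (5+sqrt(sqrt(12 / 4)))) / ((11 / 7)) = -175*3^(1 / 4) / 20526 - 7*3^(3 / 4) / 20526+35*sqrt(3) / 20526+875 / 20526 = 0.03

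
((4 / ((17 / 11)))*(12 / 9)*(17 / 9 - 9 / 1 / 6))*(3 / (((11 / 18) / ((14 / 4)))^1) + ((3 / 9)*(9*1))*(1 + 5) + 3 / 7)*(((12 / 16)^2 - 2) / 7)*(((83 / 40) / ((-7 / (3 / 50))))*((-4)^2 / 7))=872413 / 2186625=0.40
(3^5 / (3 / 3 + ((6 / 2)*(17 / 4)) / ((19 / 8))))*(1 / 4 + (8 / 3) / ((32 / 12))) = 47.70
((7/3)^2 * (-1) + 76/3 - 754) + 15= -6472/9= -719.11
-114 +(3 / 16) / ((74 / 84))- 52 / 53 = -1800485 / 15688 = -114.77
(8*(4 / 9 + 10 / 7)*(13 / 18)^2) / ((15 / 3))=39884 / 25515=1.56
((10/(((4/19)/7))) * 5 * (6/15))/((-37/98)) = -65170/37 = -1761.35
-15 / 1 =-15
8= 8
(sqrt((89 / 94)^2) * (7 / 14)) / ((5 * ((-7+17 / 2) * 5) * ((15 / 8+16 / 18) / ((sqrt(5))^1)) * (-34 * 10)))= -267 * sqrt(5) / 19875125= -0.00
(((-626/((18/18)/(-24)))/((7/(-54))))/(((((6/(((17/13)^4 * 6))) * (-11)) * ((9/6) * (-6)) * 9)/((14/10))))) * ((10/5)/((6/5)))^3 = -20913658400/8482617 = -2465.47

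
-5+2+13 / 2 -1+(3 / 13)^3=11039 / 4394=2.51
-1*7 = -7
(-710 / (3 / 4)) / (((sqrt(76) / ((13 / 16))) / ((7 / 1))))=-32305 * sqrt(19) / 228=-617.61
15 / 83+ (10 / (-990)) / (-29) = 43148 / 238293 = 0.18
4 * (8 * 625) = 20000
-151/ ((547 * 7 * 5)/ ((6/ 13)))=-906/ 248885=-0.00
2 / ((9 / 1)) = 2 / 9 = 0.22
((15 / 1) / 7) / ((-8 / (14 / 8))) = -15 / 32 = -0.47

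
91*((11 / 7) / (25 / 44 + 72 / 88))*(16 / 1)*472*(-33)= -1568067072 / 61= -25706017.57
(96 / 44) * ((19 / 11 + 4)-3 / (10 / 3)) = 6372 / 605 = 10.53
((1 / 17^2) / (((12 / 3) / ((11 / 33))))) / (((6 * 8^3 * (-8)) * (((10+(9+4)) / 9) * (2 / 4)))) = -1 / 108904448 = -0.00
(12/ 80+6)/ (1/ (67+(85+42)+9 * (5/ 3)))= 25707/ 20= 1285.35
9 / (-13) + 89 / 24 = 941 / 312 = 3.02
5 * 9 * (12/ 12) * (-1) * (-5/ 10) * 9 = 405/ 2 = 202.50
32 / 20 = 8 / 5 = 1.60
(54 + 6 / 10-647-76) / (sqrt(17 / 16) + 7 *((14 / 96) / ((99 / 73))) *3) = -18935665056 / 50645285 + 2096316288 *sqrt(17) / 50645285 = -203.22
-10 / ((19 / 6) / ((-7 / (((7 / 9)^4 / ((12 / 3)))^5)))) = 746966965804457705533440 / 216579008522089717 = 3448935.20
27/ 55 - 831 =-45678/ 55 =-830.51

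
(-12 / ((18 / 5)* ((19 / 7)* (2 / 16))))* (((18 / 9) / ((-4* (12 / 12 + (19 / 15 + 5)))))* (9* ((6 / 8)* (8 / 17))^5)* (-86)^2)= 724642329600 / 2940523847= 246.43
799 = 799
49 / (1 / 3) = 147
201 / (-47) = -4.28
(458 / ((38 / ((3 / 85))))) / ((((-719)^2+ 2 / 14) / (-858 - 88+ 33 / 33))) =-908901 / 1168849144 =-0.00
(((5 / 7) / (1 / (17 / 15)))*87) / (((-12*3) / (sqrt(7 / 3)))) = -493*sqrt(21) / 756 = -2.99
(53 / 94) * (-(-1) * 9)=5.07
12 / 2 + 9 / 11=75 / 11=6.82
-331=-331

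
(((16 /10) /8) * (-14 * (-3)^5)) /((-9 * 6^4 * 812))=-1 /13920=-0.00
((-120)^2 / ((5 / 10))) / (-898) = -14400 / 449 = -32.07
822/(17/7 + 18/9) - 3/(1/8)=5010/31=161.61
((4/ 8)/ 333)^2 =1/ 443556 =0.00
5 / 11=0.45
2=2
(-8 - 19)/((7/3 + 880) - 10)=-81/2617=-0.03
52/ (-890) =-0.06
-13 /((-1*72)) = 13 /72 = 0.18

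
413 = 413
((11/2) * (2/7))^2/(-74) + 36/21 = 6095/3626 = 1.68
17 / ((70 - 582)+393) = -1 / 7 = -0.14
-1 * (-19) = 19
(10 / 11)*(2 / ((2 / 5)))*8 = 400 / 11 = 36.36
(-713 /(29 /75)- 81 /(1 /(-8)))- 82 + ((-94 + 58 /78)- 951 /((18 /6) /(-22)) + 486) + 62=6956530 /1131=6150.78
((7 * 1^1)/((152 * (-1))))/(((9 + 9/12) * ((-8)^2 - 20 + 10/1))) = -7/80028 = -0.00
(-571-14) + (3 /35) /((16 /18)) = -163773 /280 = -584.90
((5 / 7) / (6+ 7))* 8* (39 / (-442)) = -60 / 1547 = -0.04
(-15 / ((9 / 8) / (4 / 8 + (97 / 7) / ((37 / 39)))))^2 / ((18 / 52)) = 117197.27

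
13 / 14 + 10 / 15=67 / 42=1.60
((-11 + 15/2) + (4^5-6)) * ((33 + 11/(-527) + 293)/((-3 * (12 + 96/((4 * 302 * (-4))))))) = -52633154789/5720058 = -9201.51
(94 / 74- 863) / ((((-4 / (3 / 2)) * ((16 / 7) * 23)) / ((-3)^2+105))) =9541287 / 13616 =700.74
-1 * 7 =-7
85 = 85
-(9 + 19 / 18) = -181 / 18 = -10.06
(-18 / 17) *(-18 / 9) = 36 / 17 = 2.12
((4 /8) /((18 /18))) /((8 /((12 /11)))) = 3 /44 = 0.07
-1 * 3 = -3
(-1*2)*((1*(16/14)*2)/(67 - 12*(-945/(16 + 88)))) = -832/32039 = -0.03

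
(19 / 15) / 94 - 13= -18311 / 1410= -12.99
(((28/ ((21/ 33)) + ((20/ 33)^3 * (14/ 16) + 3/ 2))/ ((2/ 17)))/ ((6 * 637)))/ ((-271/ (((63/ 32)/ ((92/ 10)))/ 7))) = -39880385/ 3478796665344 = -0.00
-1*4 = -4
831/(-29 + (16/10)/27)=-28.71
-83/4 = -20.75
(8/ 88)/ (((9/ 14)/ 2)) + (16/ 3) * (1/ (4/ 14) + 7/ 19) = 39340/ 1881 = 20.91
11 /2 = 5.50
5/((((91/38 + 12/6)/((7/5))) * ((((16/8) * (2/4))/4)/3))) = 3192/167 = 19.11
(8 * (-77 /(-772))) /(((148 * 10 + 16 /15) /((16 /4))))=1155 /535961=0.00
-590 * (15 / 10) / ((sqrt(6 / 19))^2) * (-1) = 5605 / 2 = 2802.50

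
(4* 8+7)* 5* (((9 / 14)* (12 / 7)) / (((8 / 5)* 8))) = 26325 / 1568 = 16.79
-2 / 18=-1 / 9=-0.11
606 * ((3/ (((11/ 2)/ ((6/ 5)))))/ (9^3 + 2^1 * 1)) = 21816/ 40205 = 0.54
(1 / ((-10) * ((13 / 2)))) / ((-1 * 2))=1 / 130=0.01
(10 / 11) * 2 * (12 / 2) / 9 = 40 / 33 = 1.21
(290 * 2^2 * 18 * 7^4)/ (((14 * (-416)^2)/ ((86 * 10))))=96237225/ 5408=17795.34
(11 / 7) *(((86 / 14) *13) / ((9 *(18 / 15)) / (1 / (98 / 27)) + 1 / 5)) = 30745 / 9653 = 3.19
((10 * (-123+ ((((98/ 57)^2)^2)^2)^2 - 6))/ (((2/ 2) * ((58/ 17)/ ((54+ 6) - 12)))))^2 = 9265630820539046804934815948572964940834427159258908245228194059270400/ 14406181030024356391358871026802158858794917058722394307649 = 643170511409.53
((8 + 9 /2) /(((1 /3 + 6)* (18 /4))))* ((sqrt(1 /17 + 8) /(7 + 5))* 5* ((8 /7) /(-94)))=-125* sqrt(2329) /956403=-0.01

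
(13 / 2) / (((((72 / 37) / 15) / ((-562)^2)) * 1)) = 189901205 / 12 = 15825100.42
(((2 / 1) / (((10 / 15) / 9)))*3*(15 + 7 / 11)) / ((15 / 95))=88236 / 11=8021.45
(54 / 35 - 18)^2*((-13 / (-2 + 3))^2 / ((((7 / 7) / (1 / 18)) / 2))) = 5085.73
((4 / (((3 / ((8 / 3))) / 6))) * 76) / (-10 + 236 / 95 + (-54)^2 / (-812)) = -93802240 / 642591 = -145.98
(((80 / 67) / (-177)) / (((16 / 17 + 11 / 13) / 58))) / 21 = -205088 / 19674081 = -0.01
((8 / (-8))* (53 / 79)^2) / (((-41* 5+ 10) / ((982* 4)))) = 11033752 / 1216995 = 9.07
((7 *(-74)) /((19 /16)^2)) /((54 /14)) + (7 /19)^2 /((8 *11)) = -81685205 /857736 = -95.23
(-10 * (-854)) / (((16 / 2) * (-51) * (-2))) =2135 / 204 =10.47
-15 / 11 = -1.36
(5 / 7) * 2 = 10 / 7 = 1.43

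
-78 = -78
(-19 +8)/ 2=-11/ 2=-5.50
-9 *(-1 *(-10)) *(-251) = 22590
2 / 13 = 0.15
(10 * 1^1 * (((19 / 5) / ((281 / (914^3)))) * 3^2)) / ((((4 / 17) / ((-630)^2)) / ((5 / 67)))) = 2202443248573638000 / 18827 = 116983228797664.95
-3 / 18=-0.17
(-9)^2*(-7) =-567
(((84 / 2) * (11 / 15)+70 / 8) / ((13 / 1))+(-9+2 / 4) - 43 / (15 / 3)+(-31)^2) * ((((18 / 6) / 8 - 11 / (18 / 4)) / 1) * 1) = -7336909 / 3744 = -1959.64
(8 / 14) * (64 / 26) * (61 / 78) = 1.10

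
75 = 75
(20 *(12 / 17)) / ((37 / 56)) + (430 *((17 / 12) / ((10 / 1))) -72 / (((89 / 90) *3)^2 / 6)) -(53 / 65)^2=8218277245003 / 252603066300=32.53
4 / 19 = 0.21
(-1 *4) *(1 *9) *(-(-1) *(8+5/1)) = -468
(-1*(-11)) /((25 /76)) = 836 /25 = 33.44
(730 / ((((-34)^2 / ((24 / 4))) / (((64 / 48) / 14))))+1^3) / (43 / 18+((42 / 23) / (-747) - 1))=0.98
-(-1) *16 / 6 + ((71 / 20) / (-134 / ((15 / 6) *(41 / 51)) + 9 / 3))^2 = 7278055105 / 2726092944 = 2.67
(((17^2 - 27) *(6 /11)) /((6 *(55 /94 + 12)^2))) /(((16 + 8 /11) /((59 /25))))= 17073361 /804706175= 0.02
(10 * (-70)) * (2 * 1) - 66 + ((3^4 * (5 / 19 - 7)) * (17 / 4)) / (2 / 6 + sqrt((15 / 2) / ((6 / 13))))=-15654406 / 11039 - 793152 * sqrt(65) / 11039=-1997.37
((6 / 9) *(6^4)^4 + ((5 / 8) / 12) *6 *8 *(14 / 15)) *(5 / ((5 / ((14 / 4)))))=39495538704433 / 6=6582589784072.17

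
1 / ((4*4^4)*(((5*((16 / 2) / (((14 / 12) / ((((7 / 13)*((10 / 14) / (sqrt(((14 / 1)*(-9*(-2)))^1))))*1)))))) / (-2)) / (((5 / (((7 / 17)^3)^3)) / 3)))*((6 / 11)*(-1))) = 16958066339071*sqrt(7) / 2125136240640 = 21.11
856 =856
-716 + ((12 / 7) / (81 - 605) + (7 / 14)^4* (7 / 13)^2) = -1775333867 / 2479568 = -715.99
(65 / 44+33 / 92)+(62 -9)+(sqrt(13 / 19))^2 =533771 / 9614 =55.52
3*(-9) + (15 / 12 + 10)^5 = 184500477 / 1024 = 180176.25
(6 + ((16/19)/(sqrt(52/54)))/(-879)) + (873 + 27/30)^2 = 76370721/100 -8 * sqrt(78)/72371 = 763707.21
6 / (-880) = -3 / 440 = -0.01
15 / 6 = 5 / 2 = 2.50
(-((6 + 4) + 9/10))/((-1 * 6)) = 109/60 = 1.82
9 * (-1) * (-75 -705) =7020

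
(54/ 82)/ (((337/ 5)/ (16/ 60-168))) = -22644/ 13817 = -1.64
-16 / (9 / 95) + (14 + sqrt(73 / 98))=-154.03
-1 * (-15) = 15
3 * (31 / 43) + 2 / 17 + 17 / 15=37432 / 10965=3.41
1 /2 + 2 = 5 /2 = 2.50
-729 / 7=-104.14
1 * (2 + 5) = 7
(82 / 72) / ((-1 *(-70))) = 41 / 2520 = 0.02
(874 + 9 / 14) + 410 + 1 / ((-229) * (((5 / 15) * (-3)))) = 4118579 / 3206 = 1284.65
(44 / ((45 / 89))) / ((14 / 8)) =49.73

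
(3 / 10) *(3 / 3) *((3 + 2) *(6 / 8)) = 9 / 8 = 1.12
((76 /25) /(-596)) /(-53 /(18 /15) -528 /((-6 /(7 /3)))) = -114 /3602075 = -0.00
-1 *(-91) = 91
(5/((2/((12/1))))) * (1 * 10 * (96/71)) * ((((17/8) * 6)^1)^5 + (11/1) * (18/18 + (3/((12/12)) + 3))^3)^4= 5466161253367921204194902.00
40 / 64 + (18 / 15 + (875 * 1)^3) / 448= 1495361.96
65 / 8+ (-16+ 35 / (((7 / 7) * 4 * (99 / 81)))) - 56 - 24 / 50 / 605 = -6862721 / 121000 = -56.72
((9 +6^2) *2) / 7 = 90 / 7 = 12.86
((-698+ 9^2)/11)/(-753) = 617/8283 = 0.07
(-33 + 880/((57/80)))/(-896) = -68519/51072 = -1.34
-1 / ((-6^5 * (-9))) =-1 / 69984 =-0.00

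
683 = 683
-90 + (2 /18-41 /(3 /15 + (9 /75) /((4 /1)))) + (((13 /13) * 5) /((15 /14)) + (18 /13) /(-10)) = -3547028 /13455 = -263.62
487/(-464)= -487/464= -1.05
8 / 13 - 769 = -9989 / 13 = -768.38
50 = 50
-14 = -14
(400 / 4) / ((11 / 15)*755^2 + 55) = 15 / 62711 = 0.00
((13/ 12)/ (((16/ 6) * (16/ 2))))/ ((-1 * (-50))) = 13/ 12800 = 0.00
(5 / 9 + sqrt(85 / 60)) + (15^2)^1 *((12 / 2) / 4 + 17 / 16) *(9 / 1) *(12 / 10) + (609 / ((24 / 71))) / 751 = 6231.02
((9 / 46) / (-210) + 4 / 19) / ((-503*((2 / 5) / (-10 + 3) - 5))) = 12823 / 155626188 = 0.00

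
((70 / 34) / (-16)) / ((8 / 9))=-315 / 2176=-0.14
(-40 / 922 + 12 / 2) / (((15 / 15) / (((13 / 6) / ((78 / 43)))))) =59039 / 8298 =7.11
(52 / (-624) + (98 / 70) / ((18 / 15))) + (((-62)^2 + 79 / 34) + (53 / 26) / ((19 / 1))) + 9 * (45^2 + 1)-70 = 1109116175 / 50388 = 22011.51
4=4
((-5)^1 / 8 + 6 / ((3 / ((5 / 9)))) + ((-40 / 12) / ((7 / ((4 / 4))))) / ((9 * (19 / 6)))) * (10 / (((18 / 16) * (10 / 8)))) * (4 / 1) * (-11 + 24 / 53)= -80406560 / 570969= -140.82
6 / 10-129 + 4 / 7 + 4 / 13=-58022 / 455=-127.52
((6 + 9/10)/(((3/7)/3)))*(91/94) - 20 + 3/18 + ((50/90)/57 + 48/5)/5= 69553307/2411100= 28.85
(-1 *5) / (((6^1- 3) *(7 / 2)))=-10 / 21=-0.48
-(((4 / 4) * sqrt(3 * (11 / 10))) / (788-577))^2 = -33 / 445210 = -0.00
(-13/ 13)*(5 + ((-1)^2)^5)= -6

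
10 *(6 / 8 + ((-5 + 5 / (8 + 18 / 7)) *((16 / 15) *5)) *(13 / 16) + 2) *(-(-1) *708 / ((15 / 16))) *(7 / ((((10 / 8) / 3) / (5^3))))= -267498983.78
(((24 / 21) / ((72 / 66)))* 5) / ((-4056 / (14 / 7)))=-55 / 21294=-0.00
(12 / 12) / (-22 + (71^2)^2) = 1 / 25411659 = 0.00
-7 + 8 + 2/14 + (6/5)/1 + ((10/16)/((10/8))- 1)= 129/70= 1.84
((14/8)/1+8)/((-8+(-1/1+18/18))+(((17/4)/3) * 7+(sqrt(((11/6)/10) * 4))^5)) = 227053125/42057559 - 4247100 * sqrt(165)/42057559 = 4.10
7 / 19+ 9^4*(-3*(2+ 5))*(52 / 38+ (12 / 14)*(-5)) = 401947.95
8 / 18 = 4 / 9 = 0.44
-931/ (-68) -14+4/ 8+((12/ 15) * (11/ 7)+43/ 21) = 24961/ 7140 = 3.50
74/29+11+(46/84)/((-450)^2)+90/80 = 904985323/61661250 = 14.68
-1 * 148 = -148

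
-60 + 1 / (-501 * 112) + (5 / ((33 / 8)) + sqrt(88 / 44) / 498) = -12095257 / 205744 + sqrt(2) / 498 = -58.79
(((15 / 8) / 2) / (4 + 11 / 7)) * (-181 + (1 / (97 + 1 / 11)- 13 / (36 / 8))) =-1586165 / 51264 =-30.94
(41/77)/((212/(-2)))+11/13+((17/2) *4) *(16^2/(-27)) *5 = -4615323397/2864862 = -1611.01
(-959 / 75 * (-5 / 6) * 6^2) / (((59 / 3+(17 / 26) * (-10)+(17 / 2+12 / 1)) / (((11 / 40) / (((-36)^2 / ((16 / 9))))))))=137137 / 31869450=0.00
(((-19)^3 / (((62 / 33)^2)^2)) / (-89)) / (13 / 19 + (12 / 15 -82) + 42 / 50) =-0.08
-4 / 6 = -2 / 3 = -0.67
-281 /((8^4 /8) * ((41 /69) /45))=-872505 /20992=-41.56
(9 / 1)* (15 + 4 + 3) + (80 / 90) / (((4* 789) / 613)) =1407224 / 7101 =198.17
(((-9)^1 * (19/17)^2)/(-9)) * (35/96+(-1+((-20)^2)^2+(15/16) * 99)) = 199976.73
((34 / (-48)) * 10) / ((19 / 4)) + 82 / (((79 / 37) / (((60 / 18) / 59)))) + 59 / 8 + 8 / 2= 25618807 / 2125416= 12.05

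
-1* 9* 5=-45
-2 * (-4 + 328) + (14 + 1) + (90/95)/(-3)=-12033/19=-633.32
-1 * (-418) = 418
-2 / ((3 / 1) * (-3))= 2 / 9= 0.22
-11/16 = -0.69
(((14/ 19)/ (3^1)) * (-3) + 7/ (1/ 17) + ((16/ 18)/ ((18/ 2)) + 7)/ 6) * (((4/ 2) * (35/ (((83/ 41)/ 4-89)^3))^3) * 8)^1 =-32467681075846831387296661504000/ 131878692253932112714168650527838635443641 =-0.00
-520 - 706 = -1226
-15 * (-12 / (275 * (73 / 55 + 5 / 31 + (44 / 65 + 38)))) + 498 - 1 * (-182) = 50449729 / 74189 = 680.02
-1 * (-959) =959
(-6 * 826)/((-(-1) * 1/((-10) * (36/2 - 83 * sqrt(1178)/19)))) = 892080 - 4113480 * sqrt(1178)/19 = -6538597.87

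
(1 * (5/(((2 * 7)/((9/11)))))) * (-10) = -225/77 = -2.92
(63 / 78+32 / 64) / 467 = 0.00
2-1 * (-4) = 6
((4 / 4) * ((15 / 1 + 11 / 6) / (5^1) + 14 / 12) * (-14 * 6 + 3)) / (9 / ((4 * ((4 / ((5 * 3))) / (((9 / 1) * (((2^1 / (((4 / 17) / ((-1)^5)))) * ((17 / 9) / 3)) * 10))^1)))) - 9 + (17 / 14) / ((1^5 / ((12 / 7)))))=0.09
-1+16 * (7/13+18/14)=2565/91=28.19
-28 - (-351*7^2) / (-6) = -5789 / 2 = -2894.50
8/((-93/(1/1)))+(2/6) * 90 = 2782/93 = 29.91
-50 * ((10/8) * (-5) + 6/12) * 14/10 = 805/2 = 402.50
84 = 84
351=351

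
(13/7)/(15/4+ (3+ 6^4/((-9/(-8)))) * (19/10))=0.00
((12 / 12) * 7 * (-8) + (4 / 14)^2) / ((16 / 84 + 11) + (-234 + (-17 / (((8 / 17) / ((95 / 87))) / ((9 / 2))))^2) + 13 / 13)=-1769733120 / 990227062699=-0.00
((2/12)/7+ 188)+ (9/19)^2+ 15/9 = 189.91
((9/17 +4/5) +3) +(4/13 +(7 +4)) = 17279/1105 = 15.64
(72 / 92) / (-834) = -3 / 3197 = -0.00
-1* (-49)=49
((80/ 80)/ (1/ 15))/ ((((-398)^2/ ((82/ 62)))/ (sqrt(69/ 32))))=615 * sqrt(138)/ 39284192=0.00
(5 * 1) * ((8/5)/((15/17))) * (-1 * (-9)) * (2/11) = 816/55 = 14.84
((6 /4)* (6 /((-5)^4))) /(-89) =-9 /55625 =-0.00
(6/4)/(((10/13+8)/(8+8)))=52/19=2.74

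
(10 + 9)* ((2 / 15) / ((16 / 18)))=57 / 20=2.85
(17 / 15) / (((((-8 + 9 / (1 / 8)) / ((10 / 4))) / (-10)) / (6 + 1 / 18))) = -9265 / 3456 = -2.68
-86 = -86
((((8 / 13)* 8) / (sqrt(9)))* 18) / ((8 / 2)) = 96 / 13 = 7.38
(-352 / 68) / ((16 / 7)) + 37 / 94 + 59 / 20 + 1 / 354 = 3059647 / 2828460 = 1.08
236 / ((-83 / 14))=-3304 / 83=-39.81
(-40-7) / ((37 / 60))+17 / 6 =-16291 / 222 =-73.38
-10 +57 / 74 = -683 / 74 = -9.23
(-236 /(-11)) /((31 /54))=12744 /341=37.37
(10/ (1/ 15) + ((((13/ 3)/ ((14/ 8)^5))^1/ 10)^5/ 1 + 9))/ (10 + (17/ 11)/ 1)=1781136096510959354842267725661/ 129333495848280065011890084375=13.77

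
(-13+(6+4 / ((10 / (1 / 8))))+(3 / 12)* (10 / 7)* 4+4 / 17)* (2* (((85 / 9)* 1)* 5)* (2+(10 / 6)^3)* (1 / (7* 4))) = -11259995 / 95256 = -118.21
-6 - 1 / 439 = -2635 / 439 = -6.00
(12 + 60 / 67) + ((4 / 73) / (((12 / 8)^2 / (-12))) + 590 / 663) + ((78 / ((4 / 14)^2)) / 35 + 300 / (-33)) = 3769406593 / 118900210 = 31.70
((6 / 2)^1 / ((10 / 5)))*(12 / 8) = 2.25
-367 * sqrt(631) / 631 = -14.61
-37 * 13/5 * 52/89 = -25012/445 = -56.21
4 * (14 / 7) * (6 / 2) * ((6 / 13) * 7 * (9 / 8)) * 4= 4536 / 13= 348.92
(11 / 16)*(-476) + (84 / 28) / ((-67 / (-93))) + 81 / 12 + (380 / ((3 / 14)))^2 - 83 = 3792040001 / 1206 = 3144311.78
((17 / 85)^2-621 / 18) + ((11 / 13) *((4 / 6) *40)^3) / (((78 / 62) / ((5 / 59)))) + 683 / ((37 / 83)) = 3852733818049 / 1494154350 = 2578.54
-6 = -6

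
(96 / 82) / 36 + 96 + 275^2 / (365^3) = 4595143219 / 47849091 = 96.03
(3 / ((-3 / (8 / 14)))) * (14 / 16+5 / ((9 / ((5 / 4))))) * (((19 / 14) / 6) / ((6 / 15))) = -10735 / 21168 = -0.51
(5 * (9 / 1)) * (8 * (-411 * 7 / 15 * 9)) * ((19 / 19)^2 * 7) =-4350024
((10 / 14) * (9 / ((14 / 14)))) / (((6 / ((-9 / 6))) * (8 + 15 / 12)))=-45 / 259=-0.17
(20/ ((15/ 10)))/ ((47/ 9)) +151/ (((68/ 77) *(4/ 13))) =558.26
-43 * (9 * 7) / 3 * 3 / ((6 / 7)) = -6321 / 2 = -3160.50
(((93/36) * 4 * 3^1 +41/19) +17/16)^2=108222409/92416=1171.04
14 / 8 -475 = -1893 / 4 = -473.25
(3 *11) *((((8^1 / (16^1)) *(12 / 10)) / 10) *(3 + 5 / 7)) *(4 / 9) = 572 / 175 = 3.27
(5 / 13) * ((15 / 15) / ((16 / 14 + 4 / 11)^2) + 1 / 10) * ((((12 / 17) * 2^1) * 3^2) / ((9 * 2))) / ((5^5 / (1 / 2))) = 109119 / 4646525000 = 0.00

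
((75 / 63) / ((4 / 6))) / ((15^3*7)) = 0.00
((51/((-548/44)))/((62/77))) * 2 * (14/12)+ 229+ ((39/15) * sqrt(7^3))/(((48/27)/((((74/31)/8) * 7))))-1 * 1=212121 * sqrt(7)/9920+ 1835839/8494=272.71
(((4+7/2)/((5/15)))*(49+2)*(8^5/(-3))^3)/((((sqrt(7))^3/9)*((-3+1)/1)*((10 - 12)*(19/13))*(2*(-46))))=10934643138232320*sqrt(7)/21413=1351064606500.80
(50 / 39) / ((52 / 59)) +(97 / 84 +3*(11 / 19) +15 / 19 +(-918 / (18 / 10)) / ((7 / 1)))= -18266095 / 269724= -67.72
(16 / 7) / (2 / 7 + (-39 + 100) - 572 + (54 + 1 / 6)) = -96 / 19175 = -0.01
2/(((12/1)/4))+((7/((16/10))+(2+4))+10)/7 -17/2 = -827/168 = -4.92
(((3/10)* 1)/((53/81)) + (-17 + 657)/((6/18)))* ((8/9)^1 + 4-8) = -4749934/795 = -5974.76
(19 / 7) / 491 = 19 / 3437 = 0.01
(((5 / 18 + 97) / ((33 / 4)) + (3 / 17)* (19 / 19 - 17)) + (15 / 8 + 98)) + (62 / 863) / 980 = 929548174201 / 8540282520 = 108.84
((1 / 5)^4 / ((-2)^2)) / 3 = 1 / 7500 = 0.00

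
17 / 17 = 1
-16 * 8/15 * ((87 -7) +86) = -21248/15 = -1416.53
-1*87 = -87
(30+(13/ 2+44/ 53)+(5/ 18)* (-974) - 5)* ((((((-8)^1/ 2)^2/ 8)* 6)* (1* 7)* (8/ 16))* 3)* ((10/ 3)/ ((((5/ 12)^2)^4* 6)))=-76004950081536/ 4140625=-18355912.47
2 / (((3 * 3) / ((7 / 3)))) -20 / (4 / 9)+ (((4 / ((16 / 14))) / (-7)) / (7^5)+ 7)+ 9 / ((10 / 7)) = -70749134 / 2268945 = -31.18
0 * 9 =0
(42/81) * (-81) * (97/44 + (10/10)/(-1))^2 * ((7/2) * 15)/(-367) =6193845/710512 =8.72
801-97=704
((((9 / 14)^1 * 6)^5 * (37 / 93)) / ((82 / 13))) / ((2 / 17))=39110337513 / 85446788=457.72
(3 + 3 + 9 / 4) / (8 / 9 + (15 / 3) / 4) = 27 / 7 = 3.86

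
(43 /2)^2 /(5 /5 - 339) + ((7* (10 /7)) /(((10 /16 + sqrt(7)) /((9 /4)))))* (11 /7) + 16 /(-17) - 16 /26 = -47394161 /7561736 + 1760* sqrt(7) /329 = 7.89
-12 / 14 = -6 / 7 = -0.86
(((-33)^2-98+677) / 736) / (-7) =-417 / 1288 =-0.32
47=47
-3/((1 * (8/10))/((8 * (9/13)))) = -270/13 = -20.77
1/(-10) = -1/10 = -0.10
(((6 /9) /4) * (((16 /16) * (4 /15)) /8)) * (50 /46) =5 /828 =0.01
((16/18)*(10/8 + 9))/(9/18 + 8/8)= 164/27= 6.07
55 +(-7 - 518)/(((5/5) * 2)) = -415/2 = -207.50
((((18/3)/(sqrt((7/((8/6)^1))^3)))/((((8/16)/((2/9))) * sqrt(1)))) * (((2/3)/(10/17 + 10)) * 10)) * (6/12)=544 * sqrt(21)/35721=0.07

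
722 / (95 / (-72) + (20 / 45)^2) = -467856 / 727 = -643.54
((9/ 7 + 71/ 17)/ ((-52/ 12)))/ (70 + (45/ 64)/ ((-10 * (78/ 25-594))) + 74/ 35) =-472704000/ 27043755601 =-0.02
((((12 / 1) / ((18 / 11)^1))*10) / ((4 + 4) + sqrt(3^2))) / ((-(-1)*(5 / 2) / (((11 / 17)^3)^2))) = 14172488 / 72412707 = 0.20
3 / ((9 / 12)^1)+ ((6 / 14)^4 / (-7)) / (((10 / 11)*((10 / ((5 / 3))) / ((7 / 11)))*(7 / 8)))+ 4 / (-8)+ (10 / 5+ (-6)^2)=41.50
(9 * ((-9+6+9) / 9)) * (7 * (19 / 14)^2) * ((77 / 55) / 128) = 0.85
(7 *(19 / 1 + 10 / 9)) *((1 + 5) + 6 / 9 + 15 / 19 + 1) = 1190.44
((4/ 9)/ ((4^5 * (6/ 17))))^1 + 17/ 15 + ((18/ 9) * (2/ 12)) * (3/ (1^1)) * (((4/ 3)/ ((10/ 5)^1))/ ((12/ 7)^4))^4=5309788405915415429/ 4679882803280609280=1.13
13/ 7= 1.86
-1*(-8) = 8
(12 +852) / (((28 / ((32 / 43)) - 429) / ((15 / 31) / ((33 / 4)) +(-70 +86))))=-37850112 / 1067671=-35.45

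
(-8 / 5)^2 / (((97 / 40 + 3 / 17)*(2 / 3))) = 13056 / 8845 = 1.48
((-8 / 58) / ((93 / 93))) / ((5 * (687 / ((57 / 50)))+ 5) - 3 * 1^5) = -19 / 415338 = -0.00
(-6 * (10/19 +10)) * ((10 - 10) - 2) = 2400/19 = 126.32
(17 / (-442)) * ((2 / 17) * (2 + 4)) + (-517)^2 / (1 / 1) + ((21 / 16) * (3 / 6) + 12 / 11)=20793079691 / 77792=267290.72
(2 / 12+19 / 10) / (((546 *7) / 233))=7223 / 57330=0.13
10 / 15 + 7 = 7.67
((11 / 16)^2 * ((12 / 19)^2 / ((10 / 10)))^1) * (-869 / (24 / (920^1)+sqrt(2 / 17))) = 5550289965 / 151891472-12515359725 * sqrt(34) / 151891472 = -443.91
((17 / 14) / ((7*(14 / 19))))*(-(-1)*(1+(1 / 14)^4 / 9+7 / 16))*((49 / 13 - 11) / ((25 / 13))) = -471567403 / 370594350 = -1.27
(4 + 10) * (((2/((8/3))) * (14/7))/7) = 3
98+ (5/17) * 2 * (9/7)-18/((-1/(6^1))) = 24604/119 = 206.76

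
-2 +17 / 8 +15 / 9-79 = -1853 / 24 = -77.21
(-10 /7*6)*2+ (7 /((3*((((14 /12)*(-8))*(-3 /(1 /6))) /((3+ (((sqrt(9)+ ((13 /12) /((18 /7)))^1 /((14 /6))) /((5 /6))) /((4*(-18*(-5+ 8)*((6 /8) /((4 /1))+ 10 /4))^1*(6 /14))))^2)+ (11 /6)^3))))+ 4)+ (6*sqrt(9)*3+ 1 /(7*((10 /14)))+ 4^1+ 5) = 552304647257261 /11005505380800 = 50.18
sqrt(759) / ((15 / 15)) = sqrt(759) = 27.55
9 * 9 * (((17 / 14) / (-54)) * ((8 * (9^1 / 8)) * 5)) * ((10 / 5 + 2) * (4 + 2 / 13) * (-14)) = 19066.15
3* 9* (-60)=-1620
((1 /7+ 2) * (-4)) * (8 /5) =-96 /7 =-13.71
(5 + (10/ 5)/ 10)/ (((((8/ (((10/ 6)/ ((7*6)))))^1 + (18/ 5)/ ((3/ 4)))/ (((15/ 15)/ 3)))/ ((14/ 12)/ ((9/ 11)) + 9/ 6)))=1027/ 41796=0.02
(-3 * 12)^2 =1296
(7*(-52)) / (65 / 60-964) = 4368 / 11555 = 0.38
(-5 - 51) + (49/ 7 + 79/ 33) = -1538/ 33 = -46.61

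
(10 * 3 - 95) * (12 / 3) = -260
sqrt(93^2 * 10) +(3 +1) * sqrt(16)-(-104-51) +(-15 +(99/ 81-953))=-7162/ 9 +93 * sqrt(10)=-501.69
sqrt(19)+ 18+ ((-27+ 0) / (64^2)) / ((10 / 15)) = sqrt(19)+ 147375 / 8192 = 22.35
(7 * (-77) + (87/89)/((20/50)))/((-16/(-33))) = -3151731/2848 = -1106.65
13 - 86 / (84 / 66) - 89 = -1005 / 7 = -143.57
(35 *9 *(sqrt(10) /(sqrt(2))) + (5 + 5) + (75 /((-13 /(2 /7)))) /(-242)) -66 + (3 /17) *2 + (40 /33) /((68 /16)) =-31085233 /561561 + 315 *sqrt(5) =649.01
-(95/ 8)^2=-9025/ 64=-141.02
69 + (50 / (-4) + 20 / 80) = 227 / 4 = 56.75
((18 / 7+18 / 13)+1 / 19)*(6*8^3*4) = 85168128 / 1729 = 49258.60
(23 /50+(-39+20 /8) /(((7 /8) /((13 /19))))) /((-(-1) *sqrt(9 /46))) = -62247 *sqrt(46) /6650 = -63.49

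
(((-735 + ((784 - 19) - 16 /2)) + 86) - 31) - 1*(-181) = 258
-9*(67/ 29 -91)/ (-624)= -1.28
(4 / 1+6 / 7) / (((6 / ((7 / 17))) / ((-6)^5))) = -2592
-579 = -579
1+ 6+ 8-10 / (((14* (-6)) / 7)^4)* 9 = 17275 / 1152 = 15.00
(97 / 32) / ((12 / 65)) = 6305 / 384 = 16.42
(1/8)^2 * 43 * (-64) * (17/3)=-731/3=-243.67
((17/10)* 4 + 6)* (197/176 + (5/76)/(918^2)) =3154316152/220161645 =14.33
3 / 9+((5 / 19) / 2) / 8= 0.35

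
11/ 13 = 0.85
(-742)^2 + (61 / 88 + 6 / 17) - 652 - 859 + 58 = 821471621 / 1496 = 549112.05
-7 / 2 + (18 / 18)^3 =-5 / 2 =-2.50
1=1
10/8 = 5/4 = 1.25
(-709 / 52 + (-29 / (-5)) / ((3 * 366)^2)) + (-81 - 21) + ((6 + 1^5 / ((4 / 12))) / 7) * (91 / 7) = -13565681599 / 137137455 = -98.92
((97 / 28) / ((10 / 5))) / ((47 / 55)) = 5335 / 2632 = 2.03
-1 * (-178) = 178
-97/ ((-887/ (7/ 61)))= 0.01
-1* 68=-68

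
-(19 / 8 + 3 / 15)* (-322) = 16583 / 20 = 829.15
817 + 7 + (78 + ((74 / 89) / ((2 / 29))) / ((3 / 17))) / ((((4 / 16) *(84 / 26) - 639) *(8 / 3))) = 4866949121 / 5907108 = 823.91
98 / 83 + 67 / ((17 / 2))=12788 / 1411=9.06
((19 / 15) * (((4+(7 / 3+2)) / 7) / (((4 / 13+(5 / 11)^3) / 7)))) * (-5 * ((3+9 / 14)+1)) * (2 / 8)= -534230125 / 3502296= -152.54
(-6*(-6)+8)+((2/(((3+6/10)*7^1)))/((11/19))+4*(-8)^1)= 8411/693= 12.14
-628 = -628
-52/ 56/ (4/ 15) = -195/ 56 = -3.48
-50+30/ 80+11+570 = 4251/ 8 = 531.38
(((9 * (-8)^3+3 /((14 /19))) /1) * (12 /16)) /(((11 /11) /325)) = -62843625 /56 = -1122207.59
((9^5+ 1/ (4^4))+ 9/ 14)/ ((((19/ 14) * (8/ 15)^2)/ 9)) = 214279358175/ 155648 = 1376692.01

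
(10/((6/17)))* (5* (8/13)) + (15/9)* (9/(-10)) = 6683/78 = 85.68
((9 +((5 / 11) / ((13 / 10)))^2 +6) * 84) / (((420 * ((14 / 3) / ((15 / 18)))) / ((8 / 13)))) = 618470 / 1860859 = 0.33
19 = 19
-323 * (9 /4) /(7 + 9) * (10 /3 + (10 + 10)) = -33915 /32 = -1059.84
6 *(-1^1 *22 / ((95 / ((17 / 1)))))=-2244 / 95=-23.62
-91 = -91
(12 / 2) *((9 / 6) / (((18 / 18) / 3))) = 27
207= 207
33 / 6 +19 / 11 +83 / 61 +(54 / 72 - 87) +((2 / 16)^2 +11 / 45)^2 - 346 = -2357532790729 / 5565542400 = -423.59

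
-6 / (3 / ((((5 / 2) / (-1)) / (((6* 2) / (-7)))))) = -35 / 12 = -2.92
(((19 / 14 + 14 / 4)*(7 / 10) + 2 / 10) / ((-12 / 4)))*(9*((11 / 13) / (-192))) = 99 / 2080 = 0.05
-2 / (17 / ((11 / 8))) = -11 / 68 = -0.16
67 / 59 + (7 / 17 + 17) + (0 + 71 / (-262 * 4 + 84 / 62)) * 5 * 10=246606394 / 16271669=15.16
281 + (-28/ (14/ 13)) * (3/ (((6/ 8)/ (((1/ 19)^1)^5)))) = 695783715/ 2476099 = 281.00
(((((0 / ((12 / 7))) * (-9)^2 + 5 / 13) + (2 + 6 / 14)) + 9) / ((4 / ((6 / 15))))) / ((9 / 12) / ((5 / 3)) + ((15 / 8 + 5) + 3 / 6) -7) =4300 / 3003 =1.43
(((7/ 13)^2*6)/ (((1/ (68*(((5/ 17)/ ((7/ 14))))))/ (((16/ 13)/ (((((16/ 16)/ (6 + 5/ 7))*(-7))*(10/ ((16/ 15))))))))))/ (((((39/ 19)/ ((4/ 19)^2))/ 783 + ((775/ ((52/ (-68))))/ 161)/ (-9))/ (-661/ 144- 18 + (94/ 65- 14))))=147836017473536/ 364162142175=405.96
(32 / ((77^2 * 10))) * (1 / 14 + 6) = 136 / 41503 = 0.00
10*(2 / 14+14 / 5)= 206 / 7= 29.43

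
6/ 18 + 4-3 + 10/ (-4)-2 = -3.17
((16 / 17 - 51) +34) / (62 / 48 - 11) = 6552 / 3961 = 1.65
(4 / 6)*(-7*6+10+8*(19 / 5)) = -16 / 15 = -1.07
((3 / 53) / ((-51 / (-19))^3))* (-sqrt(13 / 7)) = -6859* sqrt(91) / 16404507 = -0.00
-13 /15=-0.87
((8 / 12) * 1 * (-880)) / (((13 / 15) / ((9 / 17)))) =-79200 / 221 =-358.37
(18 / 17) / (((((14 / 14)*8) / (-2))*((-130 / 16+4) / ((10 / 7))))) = 0.09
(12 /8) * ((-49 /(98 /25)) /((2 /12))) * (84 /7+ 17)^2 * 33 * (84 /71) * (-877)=230007150450 /71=3239537330.28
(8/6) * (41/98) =0.56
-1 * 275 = -275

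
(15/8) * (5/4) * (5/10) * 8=75/8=9.38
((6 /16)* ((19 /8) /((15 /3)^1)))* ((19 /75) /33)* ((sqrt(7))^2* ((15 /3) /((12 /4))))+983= 155709727 /158400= 983.02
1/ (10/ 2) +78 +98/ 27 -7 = 10102/ 135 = 74.83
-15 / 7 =-2.14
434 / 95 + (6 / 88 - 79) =-310839 / 4180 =-74.36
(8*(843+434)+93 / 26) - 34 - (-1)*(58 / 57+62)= 10248.59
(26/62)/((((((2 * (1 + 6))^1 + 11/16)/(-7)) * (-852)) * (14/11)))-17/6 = -8792423/3103410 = -2.83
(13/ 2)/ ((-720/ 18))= -13/ 80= -0.16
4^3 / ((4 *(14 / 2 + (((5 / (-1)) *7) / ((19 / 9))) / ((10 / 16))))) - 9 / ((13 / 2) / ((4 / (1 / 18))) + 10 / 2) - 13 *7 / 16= -36005181 / 4351088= -8.27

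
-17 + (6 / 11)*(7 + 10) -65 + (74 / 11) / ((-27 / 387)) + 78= -91.15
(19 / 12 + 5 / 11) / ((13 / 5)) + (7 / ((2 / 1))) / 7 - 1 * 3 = -1.72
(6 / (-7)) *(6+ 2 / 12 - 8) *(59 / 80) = 649 / 560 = 1.16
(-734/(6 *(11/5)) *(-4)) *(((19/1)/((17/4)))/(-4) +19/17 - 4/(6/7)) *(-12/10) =1245.58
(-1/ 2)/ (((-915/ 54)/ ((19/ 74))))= 171/ 22570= 0.01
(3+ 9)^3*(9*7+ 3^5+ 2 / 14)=529014.86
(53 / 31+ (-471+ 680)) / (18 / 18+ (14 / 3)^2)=58788 / 6355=9.25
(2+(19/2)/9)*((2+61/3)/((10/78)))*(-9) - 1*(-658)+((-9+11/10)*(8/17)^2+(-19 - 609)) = -13762901/2890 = -4762.25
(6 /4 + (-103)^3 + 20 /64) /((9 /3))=-17483603 /48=-364241.73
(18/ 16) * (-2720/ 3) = -1020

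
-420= -420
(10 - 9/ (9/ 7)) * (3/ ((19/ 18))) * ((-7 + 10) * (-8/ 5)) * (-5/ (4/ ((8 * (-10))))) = -77760/ 19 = -4092.63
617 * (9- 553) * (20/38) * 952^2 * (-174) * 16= 8468903639777280/19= 445731770514593.68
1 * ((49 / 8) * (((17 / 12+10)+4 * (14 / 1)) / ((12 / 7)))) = 277487 / 1152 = 240.87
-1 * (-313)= 313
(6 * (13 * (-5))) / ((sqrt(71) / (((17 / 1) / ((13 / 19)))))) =-9690 * sqrt(71) / 71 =-1149.99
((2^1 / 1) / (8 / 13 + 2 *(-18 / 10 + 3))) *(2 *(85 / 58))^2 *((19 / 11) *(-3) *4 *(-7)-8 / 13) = 823.23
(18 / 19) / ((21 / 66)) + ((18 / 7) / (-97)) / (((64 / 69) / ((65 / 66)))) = 3826629 / 1297472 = 2.95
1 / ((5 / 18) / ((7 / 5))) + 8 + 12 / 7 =14.75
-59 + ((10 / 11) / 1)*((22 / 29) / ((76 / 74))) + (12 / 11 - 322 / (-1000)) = -172482679 / 3030500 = -56.92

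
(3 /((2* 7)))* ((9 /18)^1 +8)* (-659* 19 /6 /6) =-212857 /336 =-633.50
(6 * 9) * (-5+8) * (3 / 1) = 486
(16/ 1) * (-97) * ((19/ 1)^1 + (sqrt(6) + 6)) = -38800 - 1552 * sqrt(6) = -42601.61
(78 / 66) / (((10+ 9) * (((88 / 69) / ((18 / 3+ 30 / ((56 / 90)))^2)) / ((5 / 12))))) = 7117695 / 119168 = 59.73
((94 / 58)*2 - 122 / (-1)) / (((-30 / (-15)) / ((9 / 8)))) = 2043 / 29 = 70.45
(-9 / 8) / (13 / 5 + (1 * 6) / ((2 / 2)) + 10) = -0.06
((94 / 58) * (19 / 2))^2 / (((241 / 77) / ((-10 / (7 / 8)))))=-175438780 / 202681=-865.59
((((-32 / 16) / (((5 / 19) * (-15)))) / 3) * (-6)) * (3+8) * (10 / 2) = -55.73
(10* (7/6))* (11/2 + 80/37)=6615/74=89.39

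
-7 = -7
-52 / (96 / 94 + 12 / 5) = -3055 / 201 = -15.20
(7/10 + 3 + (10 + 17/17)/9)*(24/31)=1772/465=3.81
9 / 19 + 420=7989 / 19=420.47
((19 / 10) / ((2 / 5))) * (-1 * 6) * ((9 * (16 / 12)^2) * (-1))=456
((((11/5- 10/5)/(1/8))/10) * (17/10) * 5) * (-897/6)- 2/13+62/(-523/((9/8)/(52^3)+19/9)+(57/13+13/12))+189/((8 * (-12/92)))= -808250621644015479/2100144530502200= -384.85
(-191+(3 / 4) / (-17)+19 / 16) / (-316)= 51641 / 85952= 0.60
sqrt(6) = 2.45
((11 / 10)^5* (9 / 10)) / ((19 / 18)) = 13045131 / 9500000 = 1.37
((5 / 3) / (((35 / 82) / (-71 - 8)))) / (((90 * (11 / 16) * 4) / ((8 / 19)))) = -0.52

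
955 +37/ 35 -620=11762/ 35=336.06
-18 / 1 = -18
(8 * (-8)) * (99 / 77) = -576 / 7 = -82.29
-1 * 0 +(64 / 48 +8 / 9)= 20 / 9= 2.22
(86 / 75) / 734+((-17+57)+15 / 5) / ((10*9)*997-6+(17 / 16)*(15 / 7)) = 62742461 / 30734240675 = 0.00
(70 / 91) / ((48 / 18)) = 15 / 52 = 0.29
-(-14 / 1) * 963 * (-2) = -26964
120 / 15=8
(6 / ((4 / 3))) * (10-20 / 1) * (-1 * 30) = 1350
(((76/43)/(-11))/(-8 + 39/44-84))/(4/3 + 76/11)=0.00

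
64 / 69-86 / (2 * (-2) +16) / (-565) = 73309 / 77970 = 0.94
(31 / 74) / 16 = 31 / 1184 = 0.03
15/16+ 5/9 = 215/144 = 1.49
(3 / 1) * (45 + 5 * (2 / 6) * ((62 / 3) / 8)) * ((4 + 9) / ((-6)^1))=-23075 / 72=-320.49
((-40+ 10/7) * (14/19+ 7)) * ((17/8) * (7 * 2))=-337365/38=-8878.03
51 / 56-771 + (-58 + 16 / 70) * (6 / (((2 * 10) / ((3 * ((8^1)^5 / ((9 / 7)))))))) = -1325908.01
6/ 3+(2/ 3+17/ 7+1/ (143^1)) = 15322/ 3003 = 5.10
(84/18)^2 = 196/9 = 21.78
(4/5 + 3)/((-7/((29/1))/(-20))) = 2204/7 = 314.86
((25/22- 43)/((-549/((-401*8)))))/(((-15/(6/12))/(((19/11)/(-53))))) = -4678066/17603685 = -0.27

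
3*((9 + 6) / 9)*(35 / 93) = 175 / 93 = 1.88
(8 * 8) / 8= 8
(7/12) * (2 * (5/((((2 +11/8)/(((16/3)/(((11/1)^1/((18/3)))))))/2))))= 8960/891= 10.06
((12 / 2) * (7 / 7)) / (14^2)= 3 / 98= 0.03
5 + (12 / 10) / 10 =128 / 25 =5.12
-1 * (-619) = 619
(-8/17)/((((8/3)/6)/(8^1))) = -144/17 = -8.47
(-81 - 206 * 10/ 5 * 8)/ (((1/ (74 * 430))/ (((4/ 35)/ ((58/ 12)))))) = -515789472/ 203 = -2540834.84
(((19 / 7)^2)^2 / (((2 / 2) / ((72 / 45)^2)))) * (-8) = -66724352 / 60025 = -1111.61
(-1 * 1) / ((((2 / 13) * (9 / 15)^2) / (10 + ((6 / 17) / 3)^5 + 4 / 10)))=-266618170 / 1419857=-187.78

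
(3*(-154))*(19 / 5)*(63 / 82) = -276507 / 205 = -1348.81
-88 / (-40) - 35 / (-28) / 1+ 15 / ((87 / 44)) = 6401 / 580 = 11.04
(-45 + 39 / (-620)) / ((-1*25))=1.80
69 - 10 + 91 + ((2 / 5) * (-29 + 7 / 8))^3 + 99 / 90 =-407273 / 320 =-1272.73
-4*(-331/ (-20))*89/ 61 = -29459/ 305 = -96.59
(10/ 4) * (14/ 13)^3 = 6860/ 2197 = 3.12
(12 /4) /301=3 /301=0.01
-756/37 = -20.43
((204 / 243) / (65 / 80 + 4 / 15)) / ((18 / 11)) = 29920 / 62937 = 0.48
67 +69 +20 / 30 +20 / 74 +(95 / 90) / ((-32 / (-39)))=327313 / 2368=138.22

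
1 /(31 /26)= 26 /31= 0.84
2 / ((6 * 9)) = 1 / 27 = 0.04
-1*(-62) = 62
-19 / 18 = -1.06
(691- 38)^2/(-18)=-426409/18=-23689.39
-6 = -6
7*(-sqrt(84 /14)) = -7*sqrt(6) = -17.15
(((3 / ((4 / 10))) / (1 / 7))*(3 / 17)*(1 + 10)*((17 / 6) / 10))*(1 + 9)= 1155 / 4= 288.75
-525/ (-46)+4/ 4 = 571/ 46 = 12.41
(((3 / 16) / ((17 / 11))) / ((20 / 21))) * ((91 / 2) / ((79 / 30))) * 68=189189 / 1264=149.67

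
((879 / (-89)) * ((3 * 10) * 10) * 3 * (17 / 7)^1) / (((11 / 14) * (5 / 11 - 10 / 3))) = 16138440 / 1691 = 9543.73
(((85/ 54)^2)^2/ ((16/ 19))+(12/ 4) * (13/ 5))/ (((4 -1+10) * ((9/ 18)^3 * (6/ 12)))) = 10264966319/ 552698640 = 18.57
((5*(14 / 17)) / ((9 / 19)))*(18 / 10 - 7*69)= -213332 / 51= -4182.98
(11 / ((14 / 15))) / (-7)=-165 / 98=-1.68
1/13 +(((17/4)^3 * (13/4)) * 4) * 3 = 2490955/832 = 2993.94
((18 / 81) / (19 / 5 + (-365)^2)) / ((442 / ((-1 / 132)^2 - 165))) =-14374795 / 23086110288384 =-0.00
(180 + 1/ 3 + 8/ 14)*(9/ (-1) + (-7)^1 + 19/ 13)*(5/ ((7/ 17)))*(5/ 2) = -14531175/ 182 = -79841.62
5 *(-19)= -95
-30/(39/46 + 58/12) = -1035/196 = -5.28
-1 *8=-8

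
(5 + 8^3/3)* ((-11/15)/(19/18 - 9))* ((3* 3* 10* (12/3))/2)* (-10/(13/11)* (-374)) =1561016160/169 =9236782.01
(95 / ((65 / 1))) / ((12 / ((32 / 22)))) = 76 / 429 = 0.18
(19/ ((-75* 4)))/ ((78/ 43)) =-0.03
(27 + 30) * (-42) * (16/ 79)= -38304/ 79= -484.86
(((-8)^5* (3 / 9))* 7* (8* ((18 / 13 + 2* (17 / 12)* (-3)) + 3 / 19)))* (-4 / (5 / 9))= -37841534976 / 1235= -30640919.01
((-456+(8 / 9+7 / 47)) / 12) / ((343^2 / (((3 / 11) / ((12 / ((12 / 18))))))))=-192449 / 39414297384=-0.00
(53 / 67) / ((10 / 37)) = 1961 / 670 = 2.93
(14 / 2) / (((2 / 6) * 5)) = 21 / 5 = 4.20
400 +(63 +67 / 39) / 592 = 2309431 / 5772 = 400.11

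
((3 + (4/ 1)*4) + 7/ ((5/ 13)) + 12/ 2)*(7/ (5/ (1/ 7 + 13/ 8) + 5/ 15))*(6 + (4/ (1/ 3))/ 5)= 6286896/ 7825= 803.44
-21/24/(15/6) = -7/20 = -0.35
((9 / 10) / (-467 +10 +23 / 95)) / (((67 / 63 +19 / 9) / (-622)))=1116801 / 2892800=0.39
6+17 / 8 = 8.12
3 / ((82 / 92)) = 138 / 41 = 3.37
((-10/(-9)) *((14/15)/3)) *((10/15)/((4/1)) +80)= 6734/243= 27.71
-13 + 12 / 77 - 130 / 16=-12917 / 616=-20.97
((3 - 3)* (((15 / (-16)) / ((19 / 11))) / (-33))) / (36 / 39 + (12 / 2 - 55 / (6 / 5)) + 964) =0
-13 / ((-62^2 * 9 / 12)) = 13 / 2883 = 0.00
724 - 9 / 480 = 115837 / 160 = 723.98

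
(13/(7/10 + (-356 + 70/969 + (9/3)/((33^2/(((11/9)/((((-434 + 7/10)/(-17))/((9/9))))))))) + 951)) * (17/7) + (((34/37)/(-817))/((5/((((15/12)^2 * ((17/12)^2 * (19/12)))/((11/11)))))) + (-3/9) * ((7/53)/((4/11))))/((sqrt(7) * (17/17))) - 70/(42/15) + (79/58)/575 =-2060160599485874881/82589313886966850 - 142430009 * sqrt(7)/8159768064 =-24.99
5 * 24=120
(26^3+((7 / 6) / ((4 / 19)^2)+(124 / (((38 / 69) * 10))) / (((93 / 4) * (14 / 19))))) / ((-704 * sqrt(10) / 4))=-5377111 * sqrt(10) / 537600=-31.63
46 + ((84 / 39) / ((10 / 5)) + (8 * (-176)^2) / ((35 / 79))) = 254520236 / 455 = 559385.13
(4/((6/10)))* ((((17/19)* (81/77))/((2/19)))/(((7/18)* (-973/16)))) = -1321920/524447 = -2.52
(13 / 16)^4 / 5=28561 / 327680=0.09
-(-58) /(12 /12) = 58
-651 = -651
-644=-644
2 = 2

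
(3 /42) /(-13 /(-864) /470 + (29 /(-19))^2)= 73297440 /2390625811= 0.03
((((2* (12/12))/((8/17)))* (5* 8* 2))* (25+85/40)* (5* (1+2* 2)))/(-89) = -461125/178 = -2590.59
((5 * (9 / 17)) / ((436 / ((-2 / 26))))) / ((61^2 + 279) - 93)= -45 / 376462892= -0.00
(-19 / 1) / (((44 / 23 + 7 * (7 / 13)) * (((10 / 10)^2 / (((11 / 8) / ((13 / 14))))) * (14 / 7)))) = -33649 / 13592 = -2.48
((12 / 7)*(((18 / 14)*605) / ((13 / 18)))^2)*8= 922172169600 / 57967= 15908571.59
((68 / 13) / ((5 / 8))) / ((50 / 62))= 16864 / 1625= 10.38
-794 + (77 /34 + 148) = -643.74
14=14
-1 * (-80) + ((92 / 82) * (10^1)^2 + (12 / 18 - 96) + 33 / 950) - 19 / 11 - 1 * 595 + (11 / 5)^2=-636236357 / 1285350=-494.99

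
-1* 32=-32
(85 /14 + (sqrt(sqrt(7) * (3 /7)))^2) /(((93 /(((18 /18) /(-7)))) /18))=-255 /1519-18 * sqrt(7) /1519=-0.20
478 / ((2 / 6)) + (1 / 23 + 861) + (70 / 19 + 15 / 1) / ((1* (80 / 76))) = 212777 / 92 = 2312.79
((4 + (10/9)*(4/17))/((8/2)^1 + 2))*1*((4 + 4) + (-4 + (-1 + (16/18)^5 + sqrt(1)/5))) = 361411424/135517455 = 2.67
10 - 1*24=-14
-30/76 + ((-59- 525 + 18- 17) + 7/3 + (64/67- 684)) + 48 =-9288619/7638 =-1216.11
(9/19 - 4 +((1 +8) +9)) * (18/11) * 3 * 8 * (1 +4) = 54000/19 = 2842.11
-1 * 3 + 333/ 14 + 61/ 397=116381/ 5558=20.94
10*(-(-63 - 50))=1130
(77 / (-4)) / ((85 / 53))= -4081 / 340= -12.00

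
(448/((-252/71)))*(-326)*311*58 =742235640.89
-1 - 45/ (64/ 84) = -60.06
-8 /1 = -8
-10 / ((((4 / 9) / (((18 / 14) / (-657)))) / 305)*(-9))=-1.49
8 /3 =2.67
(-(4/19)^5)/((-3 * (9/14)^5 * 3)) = 0.00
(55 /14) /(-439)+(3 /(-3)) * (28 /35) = -24859 /30730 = -0.81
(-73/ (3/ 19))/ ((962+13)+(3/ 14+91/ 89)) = -1728202/ 3649173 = -0.47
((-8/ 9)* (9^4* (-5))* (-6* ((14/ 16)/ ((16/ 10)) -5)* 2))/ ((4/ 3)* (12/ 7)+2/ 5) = 109076625/ 188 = 580194.81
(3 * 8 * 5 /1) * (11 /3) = 440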